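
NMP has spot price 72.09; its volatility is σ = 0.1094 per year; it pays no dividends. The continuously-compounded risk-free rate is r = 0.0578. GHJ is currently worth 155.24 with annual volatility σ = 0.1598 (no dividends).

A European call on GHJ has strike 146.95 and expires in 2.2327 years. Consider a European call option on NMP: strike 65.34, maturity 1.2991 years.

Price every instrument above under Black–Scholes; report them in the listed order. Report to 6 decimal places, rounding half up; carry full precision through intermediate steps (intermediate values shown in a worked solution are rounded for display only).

[GHJ call K=146.95]
σ√T = 0.1598·√2.2327 = 0.238777
d₁ = (ln(S/K) + (r+σ²/2)T) / (σ√T) = (ln(155.24/146.95) + (0.0578+0.1598²/2)·2.2327) / 0.238777 = (0.054880 + 0.157557) / 0.238777 = 0.889690
d₂ = d₁ − σ√T = 0.889690 − 0.238777 = 0.650913
e^{−rT} = 0.878930
N(d₁) = 0.813184,  N(d₂) = 0.742449
price = S·N(d₁) − K·e^{−rT}·N(d₂) = 126.238635 − 95.893741 = 30.344895
[NMP call K=65.34]
σ√T = 0.1094·√1.2991 = 0.124692
d₁ = (ln(S/K) + (r+σ²/2)T) / (σ√T) = (ln(72.09/65.34) + (0.0578+0.1094²/2)·1.2991) / 0.124692 = (0.098311 + 0.082862) / 0.124692 = 1.452964
d₂ = d₁ − σ√T = 1.452964 − 0.124692 = 1.328272
e^{−rT} = 0.927662
N(d₁) = 0.926883,  N(d₂) = 0.907956
price = S·N(d₁) − K·e^{−rT}·N(d₂) = 66.819002 − 55.034313 = 11.784688

price(GHJ call K=146.95) = 30.344895
price(NMP call K=65.34) = 11.784688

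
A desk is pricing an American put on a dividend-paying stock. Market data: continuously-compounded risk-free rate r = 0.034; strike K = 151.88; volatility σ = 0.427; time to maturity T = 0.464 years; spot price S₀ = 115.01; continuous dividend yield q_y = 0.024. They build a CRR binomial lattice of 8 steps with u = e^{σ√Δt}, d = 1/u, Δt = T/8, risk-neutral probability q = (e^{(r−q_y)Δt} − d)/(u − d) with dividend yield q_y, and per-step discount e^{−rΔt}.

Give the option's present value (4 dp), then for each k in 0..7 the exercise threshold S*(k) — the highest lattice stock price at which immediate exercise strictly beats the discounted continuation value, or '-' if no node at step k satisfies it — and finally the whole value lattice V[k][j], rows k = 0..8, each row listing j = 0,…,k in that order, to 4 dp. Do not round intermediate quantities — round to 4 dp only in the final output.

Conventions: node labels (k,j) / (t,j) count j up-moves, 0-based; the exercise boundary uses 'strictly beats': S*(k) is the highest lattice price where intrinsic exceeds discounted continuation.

price = 39.8246
boundary = - - 93.6298 84.4799 93.6298 103.7707 115.0100 127.4666
tree:
39.8246
48.8658 30.0815
58.2502 38.7839 20.6693
67.4001 48.3753 28.4334 12.2465
75.6559 58.2502 37.7539 18.3370 5.6227
83.1048 67.4001 48.1093 26.5621 9.3993 1.5074
89.8258 75.6559 58.2502 36.8700 15.3758 2.8886 0.0000
95.8900 83.1048 67.4001 48.1093 24.4134 5.5355 0.0000 0.0000
101.3616 89.8258 75.6559 58.2502 36.8700 10.6077 0.0000 0.0000 0.0000

params: Δt=0.05800 u=1.10831 d=0.90228 q=0.47713 e^(-rΔt)=0.99803
t_8 payoffs: 101.3616 89.8258 75.6559 58.2502 36.8700 10.6077 0.0000 0.0000 0.0000
t_7: node(7,0) S=55.9900 payoff=95.8900 vs cont=95.6687 → 95.8900 [stop]  node(7,1) S=68.7752 payoff=83.1048 vs cont=82.9013 → 83.1048 [stop]  node(7,2) S=84.4799 payoff=67.4001 vs cont=67.2184 → 67.4001 [stop]  node(7,3) S=103.7707 payoff=48.1093 vs cont=47.9544 → 48.1093 [stop]  node(7,4) S=127.4666 payoff=24.4134 vs cont=24.2915 → 24.4134 [stop]  node(7,5) S=156.5734 payoff=0.0000 vs cont=5.5355 → 5.5355 [wait]  node(7,6) S=192.3266 payoff=0.0000 vs cont=0.0000 → 0.0000 [wait]  node(7,7) S=236.2441 payoff=0.0000 vs cont=0.0000 → 0.0000 [wait]  ⇒ S*(7)=127.4666
t_6: node(6,0) S=62.0542 payoff=89.8258 vs cont=89.6129 → 89.8258 [stop]  node(6,1) S=76.2241 payoff=75.6559 vs cont=75.4627 → 75.6559 [stop]  node(6,2) S=93.6298 payoff=58.2502 vs cont=58.0812 → 58.2502 [stop]  node(6,3) S=115.0100 payoff=36.8700 vs cont=36.7308 → 36.8700 [stop]  node(6,4) S=141.2723 payoff=10.6077 vs cont=15.3758 → 15.3758 [wait]  node(6,5) S=173.5316 payoff=0.0000 vs cont=2.8886 → 2.8886 [wait]  node(6,6) S=213.1573 payoff=0.0000 vs cont=0.0000 → 0.0000 [wait]  ⇒ S*(6)=115.0100
t_5: node(5,0) S=68.7752 payoff=83.1048 vs cont=82.9013 → 83.1048 [stop]  node(5,1) S=84.4799 payoff=67.4001 vs cont=67.2184 → 67.4001 [stop]  node(5,2) S=103.7707 payoff=48.1093 vs cont=47.9544 → 48.1093 [stop]  node(5,3) S=127.4666 payoff=24.4134 vs cont=26.5621 → 26.5621 [wait]  node(5,4) S=156.5734 payoff=0.0000 vs cont=9.3993 → 9.3993 [wait]  node(5,5) S=192.3266 payoff=0.0000 vs cont=1.5074 → 1.5074 [wait]  ⇒ S*(5)=103.7707
t_4: node(4,0) S=76.2241 payoff=75.6559 vs cont=75.4627 → 75.6559 [stop]  node(4,1) S=93.6298 payoff=58.2502 vs cont=58.0812 → 58.2502 [stop]  node(4,2) S=115.0100 payoff=36.8700 vs cont=37.7539 → 37.7539 [wait]  node(4,3) S=141.2723 payoff=10.6077 vs cont=18.3370 → 18.3370 [wait]  node(4,4) S=173.5316 payoff=0.0000 vs cont=5.6227 → 5.6227 [wait]  ⇒ S*(4)=93.6298
t_3: node(3,0) S=84.4799 payoff=67.4001 vs cont=67.2184 → 67.4001 [stop]  node(3,1) S=103.7707 payoff=48.1093 vs cont=48.3753 → 48.3753 [wait]  node(3,2) S=127.4666 payoff=24.4134 vs cont=28.4334 → 28.4334 [wait]  node(3,3) S=156.5734 payoff=0.0000 vs cont=12.2465 → 12.2465 [wait]  ⇒ S*(3)=84.4799
t_2: node(2,0) S=93.6298 payoff=58.2502 vs cont=58.2079 → 58.2502 [stop]  node(2,1) S=115.0100 payoff=36.8700 vs cont=38.7839 → 38.7839 [wait]  node(2,2) S=141.2723 payoff=10.6077 vs cont=20.6693 → 20.6693 [wait]  ⇒ S*(2)=93.6298
t_1: node(1,0) S=103.7707 payoff=48.1093 vs cont=48.8658 → 48.8658 [wait]  node(1,1) S=127.4666 payoff=24.4134 vs cont=30.0815 → 30.0815 [wait]  ⇒ S*(1)=-
t_0: node(0,0) S=115.0100 payoff=36.8700 vs cont=39.8246 → 39.8246 [wait]  ⇒ S*(0)=-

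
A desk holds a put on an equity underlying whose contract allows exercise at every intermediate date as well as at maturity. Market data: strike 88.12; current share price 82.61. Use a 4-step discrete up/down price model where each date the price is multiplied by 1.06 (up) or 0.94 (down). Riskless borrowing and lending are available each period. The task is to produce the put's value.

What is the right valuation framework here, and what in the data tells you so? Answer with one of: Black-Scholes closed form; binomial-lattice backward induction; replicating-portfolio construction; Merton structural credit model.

Key observation: early exercise of the strike-88.12 put must be checked at each of the 4 dates (spot 82.61), which forces a node-by-node comparison of intrinsic and continuation value backward from expiry.

framework: binomial-lattice backward induction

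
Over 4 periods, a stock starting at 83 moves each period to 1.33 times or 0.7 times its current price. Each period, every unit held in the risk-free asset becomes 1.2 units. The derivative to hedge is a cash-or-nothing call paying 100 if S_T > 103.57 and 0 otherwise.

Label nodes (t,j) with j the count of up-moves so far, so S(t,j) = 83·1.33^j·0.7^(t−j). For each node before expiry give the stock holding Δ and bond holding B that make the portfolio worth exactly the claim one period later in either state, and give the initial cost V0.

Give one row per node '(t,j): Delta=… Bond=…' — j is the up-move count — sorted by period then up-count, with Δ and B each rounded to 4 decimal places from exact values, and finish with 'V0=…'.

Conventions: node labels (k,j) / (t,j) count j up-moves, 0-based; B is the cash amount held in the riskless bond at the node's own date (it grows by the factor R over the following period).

(0,0): Delta=0.4315 Bond=3.2144
(1,0): Delta=1.1950 Bond=-40.5016
(1,1): Delta=0.3271 Bond=15.3906
(2,0): Delta=0.0000 Bond=0.0000
(2,1): Delta=1.3586 Bond=-61.2385
(2,2): Delta=0.1859 Bond=39.1926
(3,0): Delta=0.0000 Bond=0.0000
(3,1): Delta=0.0000 Bond=0.0000
(3,2): Delta=1.5445 Bond=-92.5926
(3,3): Delta=0.0000 Bond=83.3333
V0=39.0322

Under the risk-neutral measure, an up-move has probability p* = (R−d)/(u−d) = 0.7937 and values discount at R = 1.2.
Payoffs at expiry: V(4,0)=0.0000, V(4,1)=0.0000, V(4,2)=0.0000, V(4,3)=100.0000, V(4,4)=100.0000
Node (3,0) S=28.4690: V=(p*·0.0000+(1−p*)·0.0000)/1.2=0.0000; Δ=(0.0000−0.0000)/(37.8638−19.9283)=0.0000; B=V−Δ·S=0.0000
Node (3,1) S=54.0911: V=(p*·0.0000+(1−p*)·0.0000)/1.2=0.0000; Δ=(0.0000−0.0000)/(71.9412−37.8638)=0.0000; B=V−Δ·S=0.0000
Node (3,2) S=102.7731: V=(p*·100.0000+(1−p*)·0.0000)/1.2=66.1376; Δ=(100.0000−0.0000)/(136.6882−71.9412)=1.5445; B=V−Δ·S=-92.5926
Node (3,3) S=195.2689: V=(p*·100.0000+(1−p*)·100.0000)/1.2=83.3333; Δ=(100.0000−100.0000)/(259.7076−136.6882)=0.0000; B=V−Δ·S=83.3333
Node (2,0) S=40.6700: V=(p*·0.0000+(1−p*)·0.0000)/1.2=0.0000; Δ=(0.0000−0.0000)/(54.0911−28.4690)=0.0000; B=V−Δ·S=0.0000
Node (2,1) S=77.2730: V=(p*·66.1376+(1−p*)·0.0000)/1.2=43.7418; Δ=(66.1376−0.0000)/(102.7731−54.0911)=1.3586; B=V−Δ·S=-61.2385
Node (2,2) S=146.8187: V=(p*·83.3333+(1−p*)·66.1376)/1.2=66.4875; Δ=(83.3333−66.1376)/(195.2689−102.7731)=0.1859; B=V−Δ·S=39.1926
Node (1,0) S=58.1000: V=(p*·43.7418+(1−p*)·0.0000)/1.2=28.9297; Δ=(43.7418−0.0000)/(77.2730−40.6700)=1.1950; B=V−Δ·S=-40.5016
Node (1,1) S=110.3900: V=(p*·66.4875+(1−p*)·43.7418)/1.2=51.4949; Δ=(66.4875−43.7418)/(146.8187−77.2730)=0.3271; B=V−Δ·S=15.3906
Node (0,0) S=83.0000: V=(p*·51.4949+(1−p*)·28.9297)/1.2=39.0322; Δ=(51.4949−28.9297)/(110.3900−58.1000)=0.4315; B=V−Δ·S=3.2144
Verification: the root portfolio costs Δ(0,0)·S0 + B(0,0) = 39.0322, matching V0.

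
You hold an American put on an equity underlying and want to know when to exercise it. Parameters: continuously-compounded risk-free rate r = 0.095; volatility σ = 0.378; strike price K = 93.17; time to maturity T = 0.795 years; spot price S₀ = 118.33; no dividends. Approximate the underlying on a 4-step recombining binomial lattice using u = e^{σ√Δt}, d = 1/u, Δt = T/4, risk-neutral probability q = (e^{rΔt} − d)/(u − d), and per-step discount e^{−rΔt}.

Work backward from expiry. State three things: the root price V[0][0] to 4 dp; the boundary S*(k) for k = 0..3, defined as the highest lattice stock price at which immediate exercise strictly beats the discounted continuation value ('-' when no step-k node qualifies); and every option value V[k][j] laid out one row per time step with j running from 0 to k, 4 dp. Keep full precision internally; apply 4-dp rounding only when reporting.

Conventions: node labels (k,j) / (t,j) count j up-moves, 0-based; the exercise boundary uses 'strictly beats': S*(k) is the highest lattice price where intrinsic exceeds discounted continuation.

params: Δt=0.19875 u=1.18355 d=0.84492 q=0.51426 e^(-rΔt)=0.98130
t_4 payoffs: 32.8655 8.6961 0.0000 0.0000 0.0000
t_3: node(3,0) S=71.3733 payoff=21.7967 vs cont=20.0540 → 21.7967 [stop]  node(3,1) S=99.9790 payoff=0.0000 vs cont=4.1451 → 4.1451 [wait]  node(3,2) S=140.0494 payoff=0.0000 vs cont=0.0000 → 0.0000 [wait]  node(3,3) S=196.1795 payoff=0.0000 vs cont=0.0000 → 0.0000 [wait]  ⇒ S*(3)=71.3733
t_2: node(2,0) S=84.4739 payoff=8.6961 vs cont=12.4813 → 12.4813 [wait]  node(2,1) S=118.3300 payoff=0.0000 vs cont=1.9758 → 1.9758 [wait]  node(2,2) S=165.7553 payoff=0.0000 vs cont=0.0000 → 0.0000 [wait]  ⇒ S*(2)=-
t_1: node(1,0) S=99.9790 payoff=0.0000 vs cont=6.9464 → 6.9464 [wait]  node(1,1) S=140.0494 payoff=0.0000 vs cont=0.9418 → 0.9418 [wait]  ⇒ S*(1)=-
t_0: node(0,0) S=118.3300 payoff=0.0000 vs cont=3.7863 → 3.7863 [wait]  ⇒ S*(0)=-

price = 3.7863
boundary = - - - 71.3733
tree:
3.7863
6.9464 0.9418
12.4813 1.9758 0.0000
21.7967 4.1451 0.0000 0.0000
32.8655 8.6961 0.0000 0.0000 0.0000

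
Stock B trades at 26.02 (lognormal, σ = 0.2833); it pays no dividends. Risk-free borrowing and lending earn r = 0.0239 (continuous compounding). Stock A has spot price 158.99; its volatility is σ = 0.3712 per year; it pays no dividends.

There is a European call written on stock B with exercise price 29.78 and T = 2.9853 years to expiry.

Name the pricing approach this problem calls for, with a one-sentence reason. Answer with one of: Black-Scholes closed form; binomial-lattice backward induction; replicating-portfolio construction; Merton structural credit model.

framework: Black-Scholes closed form

Key observation: with stock B following a GBM at constant σ and r, the European call struck at 29.78 prices in closed form — nothing here needs a stepwise model or a balance sheet.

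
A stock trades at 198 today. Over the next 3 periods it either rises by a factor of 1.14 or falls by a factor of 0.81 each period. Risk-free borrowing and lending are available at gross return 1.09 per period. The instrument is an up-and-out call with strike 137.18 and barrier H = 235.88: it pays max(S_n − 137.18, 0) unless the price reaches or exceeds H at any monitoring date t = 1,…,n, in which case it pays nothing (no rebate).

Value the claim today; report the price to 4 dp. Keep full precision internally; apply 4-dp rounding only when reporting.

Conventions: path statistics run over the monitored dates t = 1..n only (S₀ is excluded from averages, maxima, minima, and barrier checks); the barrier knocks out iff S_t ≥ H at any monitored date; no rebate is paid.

With p* = (R−d)/(u−d) = 0.8485, sum probability × payoff across the paths and divide by R^3.
Enumerate all 2^3 = 8 price paths (U = up ×1.14, D = down ×0.81); each path with k up-moves has probability p*^k·(1−p*)^(3−k).
DDD: M=160.3800, payoff=0.0000, prob=0.003478
UDD: M=225.7200, payoff=10.9149, prob=0.019479
DUD: M=182.8332, payoff=10.9149, prob=0.019479
UUD: M=257.3208, payoff=0.0000, prob=0.109080
DDU: M=160.3800, payoff=10.9149, prob=0.019479
UDU: M=225.7200, payoff=71.2498, prob=0.109080
DUU: M=208.4298, payoff=71.2498, prob=0.109080
UUU: M=293.3457, payoff=0.0000, prob=0.610847
Price = Σ prob·payoff / R^3 = 16.181653 / 1.295029 = 12.4952

price = 12.4952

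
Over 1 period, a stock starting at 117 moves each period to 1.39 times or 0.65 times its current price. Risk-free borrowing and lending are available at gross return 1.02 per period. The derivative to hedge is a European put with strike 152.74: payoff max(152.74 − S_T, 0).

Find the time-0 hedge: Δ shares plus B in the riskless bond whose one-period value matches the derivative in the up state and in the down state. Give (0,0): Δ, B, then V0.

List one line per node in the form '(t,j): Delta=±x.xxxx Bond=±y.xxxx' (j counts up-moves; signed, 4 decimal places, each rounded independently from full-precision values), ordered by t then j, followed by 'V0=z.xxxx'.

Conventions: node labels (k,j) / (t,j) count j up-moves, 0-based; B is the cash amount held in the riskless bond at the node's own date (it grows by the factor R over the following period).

Under the risk-neutral measure, an up-move has probability p* = (R−d)/(u−d) = 0.5000 and values discount at R = 1.02.
Terminal payoffs: V(1,0)=76.6900, V(1,1)=0.0000
(0,0): S=117.0000. Δ = (V_up−V_dn)/(S_up−S_dn) = (0.0000−76.6900)/(162.6300−76.0500) = -0.8858. V = [p*·0.0000 + (1−p*)·76.6900]/1.02 = 37.5931. B = V − Δ·S = 141.2283.
Verification: the root portfolio costs Δ(0,0)·S0 + B(0,0) = 37.5931, matching V0.

(0,0): Delta=-0.8858 Bond=141.2283
V0=37.5931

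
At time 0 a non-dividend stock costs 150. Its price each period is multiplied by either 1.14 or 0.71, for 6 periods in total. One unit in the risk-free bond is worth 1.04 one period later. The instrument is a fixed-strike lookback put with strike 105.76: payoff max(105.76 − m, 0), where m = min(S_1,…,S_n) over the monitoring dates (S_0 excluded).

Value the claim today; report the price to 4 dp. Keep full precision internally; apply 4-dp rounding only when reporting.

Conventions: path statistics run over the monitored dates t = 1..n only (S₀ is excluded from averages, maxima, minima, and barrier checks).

price = 5.7553

Under the martingale measure an up-move has probability p* = 0.7674; value the claim as the probability-weighted average of per-path payoffs, discounted 6 periods at R = 1.04.
Enumerate all 2^6 = 64 price paths (U = up ×1.14, D = down ×0.71); each path with k up-moves has probability p*^k·(1−p*)^(6−k).
DDDDDD: m=19.2150, payoff=86.5450, prob=0.000158
UDDDDD: m=30.8523, payoff=74.9077, prob=0.000522
DUDDDD: m=30.8523, payoff=74.9077, prob=0.000522
UUDDDD: m=49.5375, payoff=56.2225, prob=0.001723
DDUDDD: m=30.8523, payoff=74.9077, prob=0.000522
UDUDDD: m=49.5375, payoff=56.2225, prob=0.001723
DUUDDD: m=49.5375, payoff=56.2225, prob=0.001723
UUUDDD: m=79.5391, payoff=26.2209, prob=0.005685
DDDUDD: m=30.8523, payoff=74.9077, prob=0.000522
UDDUDD: m=49.5375, payoff=56.2225, prob=0.001723
DUDUDD: m=49.5375, payoff=56.2225, prob=0.001723
UUDUDD: m=79.5391, payoff=26.2209, prob=0.005685
DDUUDD: m=49.5375, payoff=56.2225, prob=0.001723
UDUUDD: m=79.5391, payoff=26.2209, prob=0.005685
DUUUDD: m=79.5391, payoff=26.2209, prob=0.005685
UUUUDD: m=127.7107, payoff=0.0000, prob=0.018761
DDDDUD: m=30.8523, payoff=74.9077, prob=0.000522
UDDDUD: m=49.5375, payoff=56.2225, prob=0.001723
DUDDUD: m=49.5375, payoff=56.2225, prob=0.001723
UUDDUD: m=79.5391, payoff=26.2209, prob=0.005685
DDUDUD: m=49.5375, payoff=56.2225, prob=0.001723
UDUDUD: m=79.5391, payoff=26.2209, prob=0.005685
DUUDUD: m=79.5391, payoff=26.2209, prob=0.005685
UUUDUD: m=127.7107, payoff=0.0000, prob=0.018761
DDDUUD: m=49.5375, payoff=56.2225, prob=0.001723
UDDUUD: m=79.5391, payoff=26.2209, prob=0.005685
DUDUUD: m=79.5391, payoff=26.2209, prob=0.005685
UUDUUD: m=127.7107, payoff=0.0000, prob=0.018761
DDUUUD: m=75.6150, payoff=30.1450, prob=0.005685
UDUUUD: m=121.4100, payoff=0.0000, prob=0.018761
DUUUUD: m=106.5000, payoff=0.0000, prob=0.018761
UUUUUD: m=171.0000, payoff=0.0000, prob=0.061910
DDDDDU: m=27.0634, payoff=78.6966, prob=0.000522
UDDDDU: m=43.4540, payoff=62.3060, prob=0.001723
DUDDDU: m=43.4540, payoff=62.3060, prob=0.001723
UUDDDU: m=69.7712, payoff=35.9888, prob=0.005685
DDUDDU: m=43.4540, payoff=62.3060, prob=0.001723
UDUDDU: m=69.7712, payoff=35.9888, prob=0.005685
DUUDDU: m=69.7712, payoff=35.9888, prob=0.005685
UUUDDU: m=112.0269, payoff=0.0000, prob=0.018761
DDDUDU: m=43.4540, payoff=62.3060, prob=0.001723
UDDUDU: m=69.7712, payoff=35.9888, prob=0.005685
DUDUDU: m=69.7712, payoff=35.9888, prob=0.005685
UUDUDU: m=112.0269, payoff=0.0000, prob=0.018761
DDUUDU: m=69.7712, payoff=35.9888, prob=0.005685
UDUUDU: m=112.0269, payoff=0.0000, prob=0.018761
DUUUDU: m=106.5000, payoff=0.0000, prob=0.018761
UUUUDU: m=171.0000, payoff=0.0000, prob=0.061910
DDDDUU: m=38.1175, payoff=67.6425, prob=0.001723
UDDDUU: m=61.2028, payoff=44.5572, prob=0.005685
DUDDUU: m=61.2028, payoff=44.5572, prob=0.005685
UUDDUU: m=98.2693, payoff=7.4907, prob=0.018761
DDUDUU: m=61.2028, payoff=44.5572, prob=0.005685
UDUDUU: m=98.2693, payoff=7.4907, prob=0.018761
DUUDUU: m=98.2693, payoff=7.4907, prob=0.018761
UUUDUU: m=157.7844, payoff=0.0000, prob=0.061910
DDDUUU: m=53.6867, payoff=52.0733, prob=0.005685
UDDUUU: m=86.2011, payoff=19.5589, prob=0.018761
DUDUUU: m=86.2011, payoff=19.5589, prob=0.018761
UUDUUU: m=138.4074, payoff=0.0000, prob=0.061910
DDUUUU: m=75.6150, payoff=30.1450, prob=0.018761
UDUUUU: m=121.4100, payoff=0.0000, prob=0.061910
DUUUUU: m=106.5000, payoff=0.0000, prob=0.061910
UUUUUU: m=171.0000, payoff=0.0000, prob=0.204302
Price = Σ prob·payoff / R^6 = 7.282241 / 1.265319 = 5.7553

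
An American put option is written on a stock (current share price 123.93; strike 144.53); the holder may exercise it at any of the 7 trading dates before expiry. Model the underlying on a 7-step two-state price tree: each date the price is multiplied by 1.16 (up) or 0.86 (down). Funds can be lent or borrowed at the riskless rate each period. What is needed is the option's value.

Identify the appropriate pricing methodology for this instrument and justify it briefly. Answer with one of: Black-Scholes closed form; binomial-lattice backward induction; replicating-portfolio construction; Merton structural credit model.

Key observation: the defining feature is the embedded early-exercise option across 7 discrete dates on the spot-123.93 tree; pricing the strike-144.53 put means working backward with an exercise test at every node.

framework: binomial-lattice backward induction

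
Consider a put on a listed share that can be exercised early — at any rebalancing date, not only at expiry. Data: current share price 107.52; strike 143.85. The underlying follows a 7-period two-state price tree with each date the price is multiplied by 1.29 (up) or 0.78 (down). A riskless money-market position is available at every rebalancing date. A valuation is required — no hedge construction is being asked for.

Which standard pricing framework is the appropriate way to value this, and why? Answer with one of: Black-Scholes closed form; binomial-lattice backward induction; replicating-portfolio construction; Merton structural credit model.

framework: binomial-lattice backward induction

Key observation: the exercise right at every one of the 7 steps is what matters: each node needs max(143.85 − S, continuation), which only the stepwise tree valuation starting from spot 107.52 delivers.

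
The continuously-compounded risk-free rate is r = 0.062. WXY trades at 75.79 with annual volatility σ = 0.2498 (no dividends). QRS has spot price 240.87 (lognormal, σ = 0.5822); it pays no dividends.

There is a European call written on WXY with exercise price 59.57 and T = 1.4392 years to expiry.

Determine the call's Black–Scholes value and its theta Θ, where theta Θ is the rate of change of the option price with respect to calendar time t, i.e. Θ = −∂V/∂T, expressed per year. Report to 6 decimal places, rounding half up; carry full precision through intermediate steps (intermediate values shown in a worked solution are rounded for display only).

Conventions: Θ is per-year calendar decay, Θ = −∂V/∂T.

σ√T = 0.2498·√1.4392 = 0.299677
d₁ = (ln(S/K) + (r+σ²/2)T) / (σ√T) = (ln(75.79/59.57) + (0.062+0.2498²/2)·1.4392) / 0.299677 = (0.240814 + 0.134133) / 0.299677 = 1.251174
d₂ = d₁ − σ√T = 1.251174 − 0.299677 = 0.951497
e^{−rT} = 0.914635
N(d₁) = 0.894565,  N(d₂) = 0.829324
Call price V = S·N(d₁) − K·e^{−rT}·N(d₂) = 67.799044 − 45.185550 = 22.613494
φ(d₁) = (1/√(2π))·e^{−d₁²/2} = 0.182381
Θ = −S·φ(d₁)·σ/(2√T) − r·K·e^{−rT}·N(d₂) = −1.439109 − 2.801504 = -4.240613

price = 22.613494
Θ = -4.240613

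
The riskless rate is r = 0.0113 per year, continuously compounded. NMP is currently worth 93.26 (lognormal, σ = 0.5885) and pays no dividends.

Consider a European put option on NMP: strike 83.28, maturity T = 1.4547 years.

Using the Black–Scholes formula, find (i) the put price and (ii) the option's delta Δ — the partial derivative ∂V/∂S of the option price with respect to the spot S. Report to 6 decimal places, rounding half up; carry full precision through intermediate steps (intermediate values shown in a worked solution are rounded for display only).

σ√T = 0.5885·√1.4547 = 0.709795
d₁ = (ln(S/K) + (r+σ²/2)T) / (σ√T) = (ln(93.26/83.28) + (0.0113+0.5885²/2)·1.4547) / 0.709795 = (0.113183 + 0.268343) / 0.709795 = 0.537515
d₂ = d₁ − σ√T = 0.537515 − 0.709795 = -0.172280
e^{−rT} = 0.983696
N(−d₁) = 0.295456,  N(−d₂) = 0.568391
Put price V = K·e^{−rT}·N(−d₂) − S·N(−d₁) = 46.563890 − 27.554220 = 19.009669
Δ = −N(−d₁) = -0.295456

price = 19.009669
Δ = -0.295456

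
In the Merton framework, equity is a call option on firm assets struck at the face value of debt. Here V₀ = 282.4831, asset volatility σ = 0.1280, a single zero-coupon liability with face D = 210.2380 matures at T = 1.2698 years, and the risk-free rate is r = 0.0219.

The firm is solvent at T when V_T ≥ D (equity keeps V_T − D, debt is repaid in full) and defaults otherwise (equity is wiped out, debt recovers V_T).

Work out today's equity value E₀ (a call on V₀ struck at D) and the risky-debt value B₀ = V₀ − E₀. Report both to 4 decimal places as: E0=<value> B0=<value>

Apply the equity-as-call identities (strike 210.2380, horizon 1.2698 years):
d₁ = [ln(V₀/D) + (r + σ²/2)T] / (σ√T)
   = [ln(282.4831/210.2380) + (0.0219 + 0.5·0.1280²)·1.2698] / (0.1280·√1.2698)
   = [0.295379 + 0.038211] / 0.144237 = 2.312781
d₂ = d₁ − σ√T = 2.312781 − 0.144237 = 2.168544
N(d₁) = 0.989633,  N(d₂) = 0.984941,  e^(−rT) = 0.972574
E₀ = V₀·N(d₁) − D·e^(−rT)·N(d₂)
   = 282.4831·0.989633 − 210.2380·0.972574·0.984941 = 78.161466
B₀ = V₀ − E₀ = 282.4831 − 78.161466 = 204.321634

E0=78.1615 B0=204.3216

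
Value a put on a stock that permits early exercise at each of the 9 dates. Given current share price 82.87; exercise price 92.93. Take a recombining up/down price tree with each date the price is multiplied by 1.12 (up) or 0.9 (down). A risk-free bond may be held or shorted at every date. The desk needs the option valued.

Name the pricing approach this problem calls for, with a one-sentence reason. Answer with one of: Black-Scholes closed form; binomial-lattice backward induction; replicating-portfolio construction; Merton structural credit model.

framework: binomial-lattice backward induction

Key observation: the defining feature is the embedded early-exercise option across 9 discrete dates on the spot-82.87 tree; pricing the strike-92.93 put means working backward with an exercise test at every node.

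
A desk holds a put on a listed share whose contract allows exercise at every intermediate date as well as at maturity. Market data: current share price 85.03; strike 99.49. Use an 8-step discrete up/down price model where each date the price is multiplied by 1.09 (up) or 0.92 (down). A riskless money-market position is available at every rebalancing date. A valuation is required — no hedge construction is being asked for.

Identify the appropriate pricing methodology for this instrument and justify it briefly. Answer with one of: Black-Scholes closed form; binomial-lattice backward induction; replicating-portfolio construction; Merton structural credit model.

framework: binomial-lattice backward induction

Key observation: with exercise allowed before expiry on a discrete up/down model (8 steps from spot 85.03), the strike-99.49 put's value must be rolled back through the tree testing early exercise at each node.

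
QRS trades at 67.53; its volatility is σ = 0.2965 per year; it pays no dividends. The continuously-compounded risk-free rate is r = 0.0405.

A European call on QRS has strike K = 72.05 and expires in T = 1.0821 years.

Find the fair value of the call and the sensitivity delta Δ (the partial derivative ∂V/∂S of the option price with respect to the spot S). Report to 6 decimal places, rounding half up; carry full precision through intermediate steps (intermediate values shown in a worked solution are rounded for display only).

price = 7.668024
Δ = 0.534365

σ√T = 0.2965·√1.0821 = 0.308431
d₁ = (ln(S/K) + (r+σ²/2)T) / (σ√T) = (ln(67.53/72.05) + (0.0405+0.2965²/2)·1.0821) / 0.308431 = (-0.064788 + 0.091390) / 0.308431 = 0.086248
d₂ = d₁ − σ√T = 0.086248 − 0.308431 = -0.222183
e^{−rT} = 0.957121
N(d₁) = 0.534365,  N(d₂) = 0.412086
Call price V = S·N(d₁) − K·e^{−rT}·N(d₂) = 36.085694 − 28.417671 = 7.668024
Δ = N(d₁) = 0.534365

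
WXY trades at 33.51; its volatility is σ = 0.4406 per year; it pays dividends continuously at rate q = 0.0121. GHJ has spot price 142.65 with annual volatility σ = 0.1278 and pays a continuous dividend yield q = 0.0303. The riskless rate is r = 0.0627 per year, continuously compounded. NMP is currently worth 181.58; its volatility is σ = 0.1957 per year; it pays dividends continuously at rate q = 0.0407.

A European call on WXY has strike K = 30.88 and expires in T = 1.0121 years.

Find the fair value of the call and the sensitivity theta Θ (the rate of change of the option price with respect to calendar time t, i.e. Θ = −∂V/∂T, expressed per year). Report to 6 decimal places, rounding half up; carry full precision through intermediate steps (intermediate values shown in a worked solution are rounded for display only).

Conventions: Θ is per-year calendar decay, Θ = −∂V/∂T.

σ√T = 0.4406·√1.0121 = 0.443258
d₁ = (ln(S/K) + (r−q+σ²/2)T) / (σ√T) = (ln(33.51/30.88) + (0.0627−0.0121+0.4406²/2)·1.0121) / 0.443258 = (0.081735 + 0.149451) / 0.443258 = 0.521561
d₂ = d₁ − σ√T = 0.521561 − 0.443258 = 0.078304
e^{−rT} = 0.938513
e^{−qT} = 0.987828
N(d₁) = 0.699012,  N(d₂) = 0.531207
Call price V = S·e^{−qT}·N(d₁) − K·e^{−rT}·N(d₂) = 23.138788 − 15.395053 = 7.743735
φ(d₁) = (1/√(2π))·e^{−d₁²/2} = 0.348209
Θ = −S·e^{−qT}·φ(d₁)·σ/(2√T) + q·S·e^{−qT}·N(d₁) − r·K·e^{−rT}·N(d₂) = −2.524056 + 0.279979 − 0.965270 = -3.209346

price = 7.743735
Θ = -3.209346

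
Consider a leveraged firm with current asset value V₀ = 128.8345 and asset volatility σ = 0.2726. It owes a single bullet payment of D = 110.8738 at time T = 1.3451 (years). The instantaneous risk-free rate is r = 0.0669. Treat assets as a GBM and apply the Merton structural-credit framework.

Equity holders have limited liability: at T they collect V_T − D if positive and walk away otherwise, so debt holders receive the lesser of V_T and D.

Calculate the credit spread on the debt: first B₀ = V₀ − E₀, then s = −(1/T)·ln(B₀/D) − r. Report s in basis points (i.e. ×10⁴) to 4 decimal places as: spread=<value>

spread=347.4823

Apply the equity-as-call identities (strike 110.8738, horizon 1.3451 years):
d₁ = [ln(V₀/D) + (r + σ²/2)T] / (σ√T)
   = [ln(128.8345/110.8738) + (0.0669 + 0.5·0.2726²)·1.3451] / (0.2726·√1.3451)
   = [0.150136 + 0.139965] / 0.316157 = 0.917584
d₂ = d₁ − σ√T = 0.917584 − 0.316157 = 0.601427
N(d₁) = 0.820582,  N(d₂) = 0.726222,  e^(−rT) = 0.913943
E₀ = V₀·N(d₁) − D·e^(−rT)·N(d₂)
   = 128.8345·0.820582 − 110.8738·0.913943·0.726222 = 32.129455
B₀ = V₀ − E₀ = 128.8345 − 32.129455 = 96.705045
spread = −(1/T)·ln(B₀/D) − r = −(1/1.3451)·ln(96.705045/110.8738) − 0.0669 = 0.03474823
in basis points: 0.03474823 × 10⁴ = 347.4823 bp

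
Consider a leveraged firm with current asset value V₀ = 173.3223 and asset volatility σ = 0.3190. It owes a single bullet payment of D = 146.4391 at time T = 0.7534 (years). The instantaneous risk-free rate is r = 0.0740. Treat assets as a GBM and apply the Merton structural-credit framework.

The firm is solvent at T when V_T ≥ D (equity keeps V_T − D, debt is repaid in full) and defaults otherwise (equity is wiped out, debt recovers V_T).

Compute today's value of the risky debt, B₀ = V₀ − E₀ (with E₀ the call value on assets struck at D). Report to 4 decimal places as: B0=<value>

Apply the equity-as-call identities (strike 146.4391, horizon 0.7534 years):
d₁ = [ln(V₀/D) + (r + σ²/2)T] / (σ√T)
   = [ln(173.3223/146.4391) + (0.0740 + 0.5·0.3190²)·0.7534] / (0.3190·√0.7534)
   = [0.168543 + 0.094085] / 0.276888 = 0.948501
d₂ = d₁ − σ√T = 0.948501 − 0.276888 = 0.671614
N(d₁) = 0.828563,  N(d₂) = 0.749085,  e^(−rT) = 0.945774
E₀ = V₀·N(d₁) − D·e^(−rT)·N(d₂)
   = 173.3223·0.828563 − 146.4391·0.945774·0.749085 = 39.861395
B₀ = V₀ − E₀ = 173.3223 − 39.861395 = 133.460905

B0=133.4609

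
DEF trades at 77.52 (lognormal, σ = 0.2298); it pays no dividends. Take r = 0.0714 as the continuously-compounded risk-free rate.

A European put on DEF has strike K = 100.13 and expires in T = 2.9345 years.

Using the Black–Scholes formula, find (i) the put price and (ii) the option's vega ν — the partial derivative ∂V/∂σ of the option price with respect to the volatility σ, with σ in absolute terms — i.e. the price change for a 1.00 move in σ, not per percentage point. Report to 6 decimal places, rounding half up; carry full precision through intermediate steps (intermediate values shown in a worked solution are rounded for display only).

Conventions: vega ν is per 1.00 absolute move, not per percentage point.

price = 14.309452
ν = 52.812650

σ√T = 0.2298·√2.9345 = 0.393656
d₁ = (ln(S/K) + (r+σ²/2)T) / (σ√T) = (ln(77.52/100.13) + (0.0714+0.2298²/2)·2.9345) / 0.393656 = (-0.255933 + 0.287006) / 0.393656 = 0.078933
d₂ = d₁ − σ√T = 0.078933 − 0.393656 = -0.314723
e^{−rT} = 0.810971
N(−d₁) = 0.468543,  N(−d₂) = 0.623514
Put price V = K·e^{−rT}·N(−d₂) − S·N(−d₁) = 50.630898 − 36.321445 = 14.309452
φ(d₁) = (1/√(2π))·e^{−d₁²/2} = 0.397701
ν = S·φ(d₁)·√T = 52.812650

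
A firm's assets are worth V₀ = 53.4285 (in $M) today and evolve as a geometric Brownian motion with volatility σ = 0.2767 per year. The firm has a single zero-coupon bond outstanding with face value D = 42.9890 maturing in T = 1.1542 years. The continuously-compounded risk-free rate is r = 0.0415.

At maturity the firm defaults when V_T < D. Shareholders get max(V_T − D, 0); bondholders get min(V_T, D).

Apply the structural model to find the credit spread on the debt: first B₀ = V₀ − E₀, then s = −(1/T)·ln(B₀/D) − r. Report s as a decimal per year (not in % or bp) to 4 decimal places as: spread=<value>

spread=0.0303

With assets at 53.4285 and a single debt payment of 42.9890 at 1.1542 years:
d₁ = [ln(V₀/D) + (r + σ²/2)T] / (σ√T)
   = [ln(53.4285/42.9890) + (0.0415 + 0.5·0.2767²)·1.1542] / (0.2767·√1.1542)
   = [0.217400 + 0.092084] / 0.297269 = 1.041090
d₂ = d₁ − σ√T = 1.041090 − 0.297269 = 0.743821
N(d₁) = 0.851083,  N(d₂) = 0.771508,  e^(−rT) = 0.953230
E₀ = V₀·N(d₁) − D·e^(−rT)·N(d₂)
   = 53.4285·0.851083 − 42.9890·0.953230·0.771508 = 13.856951
B₀ = V₀ − E₀ = 53.4285 − 13.856951 = 39.571549
spread = −(1/T)·ln(B₀/D) − r = −(1/1.1542)·ln(39.571549/42.9890) − 0.0415 = 0.03026735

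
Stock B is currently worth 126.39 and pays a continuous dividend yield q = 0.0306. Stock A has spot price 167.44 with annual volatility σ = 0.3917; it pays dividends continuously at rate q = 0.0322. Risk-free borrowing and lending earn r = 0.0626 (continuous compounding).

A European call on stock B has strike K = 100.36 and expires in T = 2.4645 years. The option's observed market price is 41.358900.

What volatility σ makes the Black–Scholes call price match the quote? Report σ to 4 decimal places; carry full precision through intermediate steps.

At σ = 0.3593 the Black–Scholes value reproduces the quote:
σ√T = 0.3593·√2.4645 = 0.564055
d₁ = (ln(S/K) + (r−q+σ²/2)T) / (σ√T) = (ln(126.39/100.36) + (0.0626−0.0306+0.3593²/2)·2.4645) / 0.564055 = (0.230609 + 0.237943) / 0.564055 = 0.830684
d₂ = d₁ − σ√T = 0.830684 − 0.564055 = 0.266629
e^{−rT} = 0.857034
e^{−qT} = 0.927360
N(d₁) = 0.796924,  N(d₂) = 0.605123
V = S·e^{−qT}·N(d₁) − K·e^{−rT}·N(d₂) = 93.406663 − 52.047763 = 41.358900 (the observed quote) — the price is monotone increasing in volatility, hence this σ is the only solution

sigma = 0.3593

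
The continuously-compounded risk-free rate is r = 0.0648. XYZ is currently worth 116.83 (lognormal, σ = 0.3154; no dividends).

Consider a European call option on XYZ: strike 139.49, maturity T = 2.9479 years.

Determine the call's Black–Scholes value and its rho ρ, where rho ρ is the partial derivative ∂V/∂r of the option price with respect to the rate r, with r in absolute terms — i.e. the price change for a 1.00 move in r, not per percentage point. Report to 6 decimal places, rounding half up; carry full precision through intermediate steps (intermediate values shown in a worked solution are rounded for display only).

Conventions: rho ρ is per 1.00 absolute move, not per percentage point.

price = 25.569857
ρ = 136.927947

σ√T = 0.3154·√2.9479 = 0.541524
d₁ = (ln(S/K) + (r+σ²/2)T) / (σ√T) = (ln(116.83/139.49) + (0.0648+0.3154²/2)·2.9479) / 0.541524 = (-0.177273 + 0.337648) / 0.541524 = 0.296155
d₂ = d₁ − σ√T = 0.296155 − 0.541524 = -0.245369
e^{−rT} = 0.826113
N(d₁) = 0.616444,  N(d₂) = 0.403085
Call price V = S·N(d₁) − K·e^{−rT}·N(d₂) = 72.019176 − 46.449319 = 25.569857
ρ = K·T·e^{−rT}·N(d₂) = 136.927947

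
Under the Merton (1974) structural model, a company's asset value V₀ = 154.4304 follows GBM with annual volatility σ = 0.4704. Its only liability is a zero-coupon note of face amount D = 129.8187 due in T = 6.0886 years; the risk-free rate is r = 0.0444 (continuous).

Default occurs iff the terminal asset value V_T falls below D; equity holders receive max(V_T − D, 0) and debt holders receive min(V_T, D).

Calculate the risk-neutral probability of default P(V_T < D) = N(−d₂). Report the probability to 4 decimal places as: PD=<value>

Equity is a call on the firm's assets struck at D = 129.8187:
d₁ = [ln(V₀/D) + (r + σ²/2)T] / (σ√T)
   = [ln(154.4304/129.8187) + (0.0444 + 0.5·0.4704²)·6.0886] / (0.4704·√6.0886)
   = [0.173605 + 0.943965] / 1.160716 = 0.962828
d₂ = d₁ − σ√T = 0.962828 − 1.160716 = -0.197889
risk-neutral PD = N(−d₂) = N(0.197889) = 0.578434

PD=0.5784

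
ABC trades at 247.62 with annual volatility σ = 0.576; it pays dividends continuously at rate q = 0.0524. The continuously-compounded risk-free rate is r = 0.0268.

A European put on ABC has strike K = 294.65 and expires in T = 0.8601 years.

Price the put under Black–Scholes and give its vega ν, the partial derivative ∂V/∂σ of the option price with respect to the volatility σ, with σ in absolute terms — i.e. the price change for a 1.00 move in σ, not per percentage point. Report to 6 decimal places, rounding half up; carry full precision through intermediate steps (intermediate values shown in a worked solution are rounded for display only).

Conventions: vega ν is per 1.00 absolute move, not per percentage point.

σ√T = 0.576·√0.8601 = 0.534191
d₁ = (ln(S/K) + (r−q+σ²/2)T) / (σ√T) = (ln(247.62/294.65) + (0.0268−0.0524+0.576²/2)·0.8601) / 0.534191 = (-0.173893 + 0.120662) / 0.534191 = -0.099648
d₂ = d₁ − σ√T = -0.099648 − 0.534191 = -0.633840
e^{−rT} = 0.977213
e^{−qT} = 0.955931
N(−d₁) = 0.539688,  N(−d₂) = 0.736907
Put price V = K·e^{−rT}·N(−d₂) − S·e^{−qT}·N(−d₁) = 212.181978 − 127.748348 = 84.433631
φ(d₁) = (1/√(2π))·e^{−d₁²/2} = 0.396966
ν = S·e^{−qT}·φ(d₁)·√T = 87.144648

price = 84.433631
ν = 87.144648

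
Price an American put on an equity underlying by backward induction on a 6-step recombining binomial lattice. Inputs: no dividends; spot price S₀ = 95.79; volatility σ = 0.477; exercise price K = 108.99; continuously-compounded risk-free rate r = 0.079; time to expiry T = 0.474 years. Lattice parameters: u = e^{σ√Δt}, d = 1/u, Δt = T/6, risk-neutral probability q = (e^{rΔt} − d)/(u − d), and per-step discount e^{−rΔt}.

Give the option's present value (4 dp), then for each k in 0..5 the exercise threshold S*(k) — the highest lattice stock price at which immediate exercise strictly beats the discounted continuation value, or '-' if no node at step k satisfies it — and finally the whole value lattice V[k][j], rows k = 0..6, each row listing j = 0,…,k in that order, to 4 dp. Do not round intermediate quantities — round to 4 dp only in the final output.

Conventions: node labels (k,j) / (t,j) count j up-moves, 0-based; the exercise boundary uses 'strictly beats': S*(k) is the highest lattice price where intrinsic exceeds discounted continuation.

params: Δt=0.07900 u=1.14347 d=0.87453 q=0.48981 e^(-rΔt)=0.99378
t_6 payoffs: 66.1386 52.9605 35.7298 13.2000 0.0000 0.0000 0.0000
t_5: node(5,0) S=48.9994 payoff=59.9906 vs cont=59.3125 → 59.9906 [stop]  node(5,1) S=64.0682 payoff=44.9218 vs cont=44.2437 → 44.9218 [stop]  node(5,2) S=83.7711 payoff=25.2189 vs cont=24.5408 → 25.2189 [stop]  node(5,3) S=109.5333 payoff=0.0000 vs cont=6.6926 → 6.6926 [wait]  node(5,4) S=143.2181 payoff=0.0000 vs cont=0.0000 → 0.0000 [wait]  node(5,5) S=187.2620 payoff=0.0000 vs cont=0.0000 → 0.0000 [wait]  ⇒ S*(5)=83.7711
t_4: node(4,0) S=56.0295 payoff=52.9605 vs cont=52.2824 → 52.9605 [stop]  node(4,1) S=73.2602 payoff=35.7298 vs cont=35.0517 → 35.7298 [stop]  node(4,2) S=95.7900 payoff=13.2000 vs cont=16.0441 → 16.0441 [wait]  node(4,3) S=125.2483 payoff=0.0000 vs cont=3.3932 → 3.3932 [wait]  node(4,4) S=163.7660 payoff=0.0000 vs cont=0.0000 → 0.0000 [wait]  ⇒ S*(4)=73.2602
t_3: node(3,0) S=64.0682 payoff=44.9218 vs cont=44.2437 → 44.9218 [stop]  node(3,1) S=83.7711 payoff=25.2189 vs cont=25.9252 → 25.9252 [wait]  node(3,2) S=109.5333 payoff=0.0000 vs cont=9.7863 → 9.7863 [wait]  node(3,3) S=143.2181 payoff=0.0000 vs cont=1.7204 → 1.7204 [wait]  ⇒ S*(3)=64.0682
t_2: node(2,0) S=73.2602 payoff=35.7298 vs cont=35.3955 → 35.7298 [stop]  node(2,1) S=95.7900 payoff=13.2000 vs cont=17.9081 → 17.9081 [wait]  node(2,2) S=125.2483 payoff=0.0000 vs cont=5.7992 → 5.7992 [wait]  ⇒ S*(2)=73.2602
t_1: node(1,0) S=83.7711 payoff=25.2189 vs cont=26.8325 → 26.8325 [wait]  node(1,1) S=109.5333 payoff=0.0000 vs cont=11.9025 → 11.9025 [wait]  ⇒ S*(1)=-
t_0: node(0,0) S=95.7900 payoff=13.2000 vs cont=19.3982 → 19.3982 [wait]  ⇒ S*(0)=-

price = 19.3982
boundary = - - 73.2602 64.0682 73.2602 83.7711
tree:
19.3982
26.8325 11.9025
35.7298 17.9081 5.7992
44.9218 25.9252 9.7863 1.7204
52.9605 35.7298 16.0441 3.3932 0.0000
59.9906 44.9218 25.2189 6.6926 0.0000 0.0000
66.1386 52.9605 35.7298 13.2000 0.0000 0.0000 0.0000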